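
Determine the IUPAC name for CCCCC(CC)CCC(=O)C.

5-ethylnonan-2-one

The longest chain bearing the carbonyl is 9 carbons long (nonane).
The principal characteristic group is a ketone (C=O on an internal carbon), named with the suffix -one.
Number the chain so that numbering from this end puts the carbonyl group at C-2 rather than C-8.
This places the carbonyl at C-2; an ethyl group at C-5.
The name is 5-ethylnonan-2-one.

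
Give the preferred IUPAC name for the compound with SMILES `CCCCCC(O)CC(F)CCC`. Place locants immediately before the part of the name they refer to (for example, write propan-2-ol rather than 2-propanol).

The longest chain bearing the –OH group is 11 carbons long (undecane).
The highest-priority functional group is an alcohol (–OH), so the name ends in -ol.
The numbering direction is chosen so that the substituent locant set {4} is lower than {8} at the first point of difference.
That gives the hydroxyl at C-6; a fluoro group at C-4.
Putting it together: 4-fluoroundecan-6-ol.

4-fluoroundecan-6-ol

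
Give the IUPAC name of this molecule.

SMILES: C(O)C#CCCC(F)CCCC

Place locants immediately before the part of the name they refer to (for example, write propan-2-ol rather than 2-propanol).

6-fluorodec-2-yn-1-ol

The longest chain bearing the –OH group and the multiple bond is 10 carbons long (decane).
An alcohol (–OH) is the principal characteristic group, giving the suffix -ol.
A C≡C triple bond in the chain gives the infix -yne-.
Number the chain so that numbering from this end puts the hydroxyl group at C-1 rather than C-10.
That gives the hydroxyl at C-1; the triple bond between C-2 and C-3; a fluoro group at C-6.
The name is 6-fluorodec-2-yn-1-ol.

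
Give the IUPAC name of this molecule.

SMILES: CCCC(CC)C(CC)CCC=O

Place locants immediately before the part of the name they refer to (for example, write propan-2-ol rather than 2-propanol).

The longest carbon chain that includes the –CHO group has 8 carbons, so the parent hydride is octane.
An aldehyde (terminal –CHO) is the principal characteristic group, giving the suffix -al.
The numbering direction is chosen so that the aldehyde carbon is C-1 by definition.
That gives ethyl groups at C-4 and C-5.
Putting it together: 4,5-diethyloctanal.

4,5-diethyloctanal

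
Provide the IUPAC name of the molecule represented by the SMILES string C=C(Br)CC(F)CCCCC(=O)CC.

10-bromo-8-fluoroundec-10-en-3-one

The longest chain bearing the carbonyl and the multiple bond is 11 carbons long (undecane).
The principal characteristic group is a ketone (C=O on an internal carbon), named with the suffix -one.
There is one C=C double bond, indicated by the ending -ene.
Choose the numbering such that numbering from this end puts the carbonyl group at C-3 rather than C-9.
With this numbering: the carbonyl at C-3; the double bond between C-10 and C-11; a bromo group at C-10; a fluoro group at C-8.
The substituents are ordered alphabetically, ignoring any di-/tri- multipliers.
The name is 10-bromo-8-fluoroundec-10-en-3-one.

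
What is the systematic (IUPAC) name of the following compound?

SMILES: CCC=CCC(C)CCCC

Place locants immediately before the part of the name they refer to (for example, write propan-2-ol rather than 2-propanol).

6-methyldec-3-ene

The longest carbon chain that includes the multiple bond has 10 carbons, so the parent hydride is decane.
There is one C=C double bond, indicated by the ending -ene.
Choose the numbering such that numbering from this end puts the double bond at C-3 rather than C-7.
This places the double bond between C-3 and C-4; a methyl group at C-6.
Assembling the pieces gives 6-methyldec-3-ene.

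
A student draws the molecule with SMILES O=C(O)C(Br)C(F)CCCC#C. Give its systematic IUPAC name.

2-bromo-3-fluorooct-7-ynoic acid

The longest chain bearing the –COOH group and the multiple bond is 8 carbons long (octane).
The highest-priority functional group is a carboxylic acid (terminal –COOH), so the name ends in -oic acid.
A C≡C triple bond in the chain gives the infix -yne-.
The numbering direction is chosen so that the carboxylic acid carbon is C-1 by definition.
This places the triple bond between C-7 and C-8; a bromo group at C-2; a fluoro group at C-3.
Substituent prefixes are cited in alphabetical order (multiplying prefixes like di-/tri- are ignored for ordering).
Assembling the pieces gives 2-bromo-3-fluorooct-7-ynoic acid.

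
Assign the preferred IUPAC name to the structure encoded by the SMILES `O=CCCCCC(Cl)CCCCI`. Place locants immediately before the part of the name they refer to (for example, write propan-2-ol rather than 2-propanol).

6-chloro-10-iododecanal

The longest chain bearing the –CHO group is 10 carbons long (decane).
The highest-priority functional group is an aldehyde (terminal –CHO), so the name ends in -al.
Choose the numbering such that the aldehyde carbon is C-1 by definition.
This places a chloro group at C-6; an iodo group at C-10.
Substituent prefixes are cited in alphabetical order (multiplying prefixes like di-/tri- are ignored for ordering).
Putting it together: 6-chloro-10-iododecanal.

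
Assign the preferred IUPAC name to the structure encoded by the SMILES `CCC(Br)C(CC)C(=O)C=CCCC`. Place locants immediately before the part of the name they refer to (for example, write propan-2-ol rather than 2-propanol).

The longest chain bearing the carbonyl and the multiple bond is 10 carbons long (decane).
The highest-priority functional group is a ketone (C=O on an internal carbon), so the name ends in -one.
A C=C double bond in the chain gives the infix -ene-.
Choose the numbering such that numbering from this end puts the carbonyl group at C-5 rather than C-6.
That gives the carbonyl at C-5; the double bond between C-6 and C-7; a bromo group at C-3; an ethyl group at C-4.
Substituent prefixes are cited in alphabetical order (multiplying prefixes like di-/tri- are ignored for ordering).
Assembling the pieces gives 3-bromo-4-ethyldec-6-en-5-one.

3-bromo-4-ethyldec-6-en-5-one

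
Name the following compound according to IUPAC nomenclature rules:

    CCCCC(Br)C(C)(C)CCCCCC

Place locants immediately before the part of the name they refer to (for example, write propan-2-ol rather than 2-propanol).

5-bromo-6,6-dimethyldodecane

The longest continuous carbon chain has 12 atoms, so the parent hydride is dodecane.
Choose the numbering such that the substituent locant set {5,6,6} is lower than {7,7,8} at the first point of difference.
That gives a bromo group at C-5; two methyl groups at C-6.
Prefixes are listed alphabetically: bromo, methyl.
The name is 5-bromo-6,6-dimethyldodecane.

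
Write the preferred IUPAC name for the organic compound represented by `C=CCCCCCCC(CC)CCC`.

The longest chain bearing the multiple bond is 12 carbons long (dodecane).
There is one C=C double bond, indicated by the ending -ene.
The numbering direction is chosen so that numbering from this end puts the double bond at C-1 rather than C-11.
That gives the double bond between C-1 and C-2; an ethyl group at C-9.
Putting it together: 9-ethyldodec-1-ene.

9-ethyldodec-1-ene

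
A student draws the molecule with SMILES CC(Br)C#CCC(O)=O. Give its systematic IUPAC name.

The longest chain bearing the –COOH group and the multiple bond is 6 carbons long (hexane).
The highest-priority functional group is a carboxylic acid (terminal –COOH), so the name ends in -oic acid.
The chain contains a C≡C triple bond, so the unsaturation ending is -yne.
The numbering direction is chosen so that the carboxylic acid carbon is C-1 by definition.
With this numbering: the triple bond between C-3 and C-4; a bromo group at C-5.
Putting it together: 5-bromohex-3-ynoic acid.

5-bromohex-3-ynoic acid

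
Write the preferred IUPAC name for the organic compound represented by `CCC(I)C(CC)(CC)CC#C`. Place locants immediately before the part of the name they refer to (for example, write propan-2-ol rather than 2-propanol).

4,4-diethyl-5-iodohept-1-yne

The longest chain bearing the multiple bond is 7 carbons long (heptane).
There is one C≡C triple bond, indicated by the ending -yne.
Choose the numbering such that numbering from this end puts the triple bond at C-1 rather than C-6.
That gives the triple bond between C-1 and C-2; two ethyl groups at C-4; an iodo group at C-5.
Prefixes are listed alphabetically: ethyl, iodo.
Assembling the pieces gives 4,4-diethyl-5-iodohept-1-yne.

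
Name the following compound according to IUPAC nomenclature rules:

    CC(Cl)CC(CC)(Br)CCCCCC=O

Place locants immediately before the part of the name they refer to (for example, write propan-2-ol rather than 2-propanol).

7-bromo-9-chloro-7-ethyldecanal

Counting along the main chain through the –CHO group gives 10 carbons: the parent is decane.
The principal characteristic group is an aldehyde (terminal –CHO), named with the suffix -al.
The numbering direction is chosen so that the aldehyde carbon is C-1 by definition.
With this numbering: a bromo group at C-7; a chloro group at C-9; an ethyl group at C-7.
Substituent prefixes are cited in alphabetical order (multiplying prefixes like di-/tri- are ignored for ordering).
The name is 7-bromo-9-chloro-7-ethyldecanal.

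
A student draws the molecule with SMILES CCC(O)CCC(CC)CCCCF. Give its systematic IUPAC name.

6-ethyl-10-fluorodecan-3-ol

The longest carbon chain that includes the –OH group has 10 carbons, so the parent hydride is decane.
The highest-priority functional group is an alcohol (–OH), so the name ends in -ol.
Choose the numbering such that numbering from this end puts the hydroxyl group at C-3 rather than C-8.
This places the hydroxyl at C-3; an ethyl group at C-6; a fluoro group at C-10.
Prefixes are listed alphabetically: ethyl, fluoro.
Putting it together: 6-ethyl-10-fluorodecan-3-ol.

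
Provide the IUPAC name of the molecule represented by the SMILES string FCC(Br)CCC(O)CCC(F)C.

The longest carbon chain that includes the –OH group has 9 carbons, so the parent hydride is nonane.
An alcohol (–OH) is the principal characteristic group, giving the suffix -ol.
Number the chain so that the substituent locant set {1,2,8} is lower than {2,8,9} at the first point of difference.
This places the hydroxyl at C-5; a bromo group at C-2; fluoro groups at C-1 and C-8.
Substituent prefixes are cited in alphabetical order (multiplying prefixes like di-/tri- are ignored for ordering).
Assembling the pieces gives 2-bromo-1,8-difluorononan-5-ol.

2-bromo-1,8-difluorononan-5-ol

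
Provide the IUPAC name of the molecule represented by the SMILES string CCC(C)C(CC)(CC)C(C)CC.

The longest continuous carbon chain has 7 atoms, so the parent hydride is heptane.
Both numbering directions give the same locant set; either may be used.
That gives two ethyl groups at C-4; methyl groups at C-3 and C-5.
Substituent prefixes are cited in alphabetical order (multiplying prefixes like di-/tri- are ignored for ordering).
Assembling the pieces gives 4,4-diethyl-3,5-dimethylheptane.

4,4-diethyl-3,5-dimethylheptane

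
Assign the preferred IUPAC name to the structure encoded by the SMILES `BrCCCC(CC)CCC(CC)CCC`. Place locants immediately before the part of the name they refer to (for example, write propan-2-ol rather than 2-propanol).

1-bromo-4,7-diethyldecane

The longest continuous carbon chain has 10 atoms, so the parent hydride is decane.
Choose the numbering such that the substituent locant set {1,4,7} is lower than {4,7,10} at the first point of difference.
That gives a bromo group at C-1; ethyl groups at C-4 and C-7.
The substituents are ordered alphabetically, ignoring any di-/tri- multipliers.
Putting it together: 1-bromo-4,7-diethyldecane.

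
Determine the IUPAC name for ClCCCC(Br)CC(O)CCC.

6-bromo-9-chlorononan-4-ol

The longest chain bearing the –OH group is 9 carbons long (nonane).
The highest-priority functional group is an alcohol (–OH), so the name ends in -ol.
Choose the numbering such that numbering from this end puts the hydroxyl group at C-4 rather than C-6.
That gives the hydroxyl at C-4; a bromo group at C-6; a chloro group at C-9.
The substituents are ordered alphabetically, ignoring any di-/tri- multipliers.
Putting it together: 6-bromo-9-chlorononan-4-ol.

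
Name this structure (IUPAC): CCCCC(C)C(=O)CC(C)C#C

3,6-dimethyldec-1-yn-5-one

The longest carbon chain that includes the carbonyl and the multiple bond has 10 carbons, so the parent hydride is decane.
The principal characteristic group is a ketone (C=O on an internal carbon), named with the suffix -one.
A C≡C triple bond in the chain gives the infix -yne-.
Choose the numbering such that numbering from this end puts the carbonyl group at C-5 rather than C-6.
This places the carbonyl at C-5; the triple bond between C-1 and C-2; methyl groups at C-3 and C-6.
The name is 3,6-dimethyldec-1-yn-5-one.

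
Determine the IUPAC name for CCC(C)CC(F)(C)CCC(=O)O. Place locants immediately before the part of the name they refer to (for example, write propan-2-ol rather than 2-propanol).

4-fluoro-4,6-dimethyloctanoic acid

Counting along the main chain through the –COOH group gives 8 carbons: the parent is octane.
A carboxylic acid (terminal –COOH) is the principal characteristic group, giving the suffix -oic acid.
The numbering direction is chosen so that the carboxylic acid carbon is C-1 by definition.
With this numbering: a fluoro group at C-4; methyl groups at C-4 and C-6.
Prefixes are listed alphabetically: fluoro, methyl.
The name is 4-fluoro-4,6-dimethyloctanoic acid.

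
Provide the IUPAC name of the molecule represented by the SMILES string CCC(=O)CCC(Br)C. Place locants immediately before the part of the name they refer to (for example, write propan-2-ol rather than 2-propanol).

The longest carbon chain that includes the carbonyl has 7 carbons, so the parent hydride is heptane.
A ketone (C=O on an internal carbon) is the principal characteristic group, giving the suffix -one.
Choose the numbering such that numbering from this end puts the carbonyl group at C-3 rather than C-5.
That gives the carbonyl at C-3; a bromo group at C-6.
The name is 6-bromoheptan-3-one.

6-bromoheptan-3-one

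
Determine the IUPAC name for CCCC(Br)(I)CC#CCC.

6-bromo-6-iodonon-3-yne

Counting along the main chain through the multiple bond gives 9 carbons: the parent is nonane.
There is one C≡C triple bond, indicated by the ending -yne.
Choose the numbering such that numbering from this end puts the triple bond at C-3 rather than C-6.
With this numbering: the triple bond between C-3 and C-4; a bromo group at C-6; an iodo group at C-6.
The substituents are ordered alphabetically, ignoring any di-/tri- multipliers.
The name is 6-bromo-6-iodonon-3-yne.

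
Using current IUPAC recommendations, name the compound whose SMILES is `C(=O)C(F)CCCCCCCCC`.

The longest chain bearing the –CHO group is 11 carbons long (undecane).
The highest-priority functional group is an aldehyde (terminal –CHO), so the name ends in -al.
The numbering direction is chosen so that the aldehyde carbon is C-1 by definition.
That gives a fluoro group at C-2.
Putting it together: 2-fluoroundecanal.

2-fluoroundecanal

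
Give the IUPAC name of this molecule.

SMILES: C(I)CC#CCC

1-iodohex-3-yne

The longest carbon chain that includes the multiple bond has 6 carbons, so the parent hydride is hexane.
The chain contains a C≡C triple bond, so the unsaturation ending is -yne.
Choose the numbering such that the substituent locant set {1} is lower than {6} at the first point of difference.
This places the triple bond between C-3 and C-4; an iodo group at C-1.
Assembling the pieces gives 1-iodohex-3-yne.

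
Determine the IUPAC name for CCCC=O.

butanal

Counting along the main chain through the –CHO group gives 4 carbons: the parent is butane.
An aldehyde (terminal –CHO) is the principal characteristic group, giving the suffix -al.
Number the chain so that the aldehyde carbon is C-1 by definition.
Assembling the pieces gives butanal.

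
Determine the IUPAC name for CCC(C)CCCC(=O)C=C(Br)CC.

The longest chain bearing the carbonyl and the multiple bond is 11 carbons long (undecane).
The principal characteristic group is a ketone (C=O on an internal carbon), named with the suffix -one.
A C=C double bond in the chain gives the infix -ene-.
Number the chain so that numbering from this end puts the carbonyl group at C-5 rather than C-7.
With this numbering: the carbonyl at C-5; the double bond between C-3 and C-4; a bromo group at C-3; a methyl group at C-9.
The substituents are ordered alphabetically, ignoring any di-/tri- multipliers.
Assembling the pieces gives 3-bromo-9-methylundec-3-en-5-one.

3-bromo-9-methylundec-3-en-5-one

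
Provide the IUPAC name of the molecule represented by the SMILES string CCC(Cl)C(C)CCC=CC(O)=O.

7-chloro-6-methylnon-2-enoic acid

Counting along the main chain through the –COOH group and the multiple bond gives 9 carbons: the parent is nonane.
The highest-priority functional group is a carboxylic acid (terminal –COOH), so the name ends in -oic acid.
A C=C double bond in the chain gives the infix -ene-.
Number the chain so that the carboxylic acid carbon is C-1 by definition.
This places the double bond between C-2 and C-3; a chloro group at C-7; a methyl group at C-6.
The substituents are ordered alphabetically, ignoring any di-/tri- multipliers.
Putting it together: 7-chloro-6-methylnon-2-enoic acid.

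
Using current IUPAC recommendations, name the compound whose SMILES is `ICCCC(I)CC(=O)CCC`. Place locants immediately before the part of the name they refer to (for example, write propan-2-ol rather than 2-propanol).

6,9-diiodononan-4-one

The longest chain bearing the carbonyl is 9 carbons long (nonane).
The principal characteristic group is a ketone (C=O on an internal carbon), named with the suffix -one.
The numbering direction is chosen so that numbering from this end puts the carbonyl group at C-4 rather than C-6.
With this numbering: the carbonyl at C-4; iodo groups at C-6 and C-9.
The name is 6,9-diiodononan-4-one.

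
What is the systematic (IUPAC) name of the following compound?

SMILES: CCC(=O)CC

The longest carbon chain that includes the carbonyl has 5 carbons, so the parent hydride is pentane.
A ketone (C=O on an internal carbon) is the principal characteristic group, giving the suffix -one.
Numbering from either end gives identical locants here.
With this numbering: the carbonyl at C-3.
Putting it together: pentan-3-one.

pentan-3-one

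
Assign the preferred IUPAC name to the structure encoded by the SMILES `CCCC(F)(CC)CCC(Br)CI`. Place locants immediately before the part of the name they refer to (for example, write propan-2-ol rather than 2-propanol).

2-bromo-5-ethyl-5-fluoro-1-iodooctane

The longest continuous carbon chain has 8 atoms, so the parent hydride is octane.
The numbering direction is chosen so that the substituent locant set {1,2,5,5} is lower than {4,4,7,8} at the first point of difference.
With this numbering: a bromo group at C-2; an ethyl group at C-5; a fluoro group at C-5; an iodo group at C-1.
Substituent prefixes are cited in alphabetical order (multiplying prefixes like di-/tri- are ignored for ordering).
Putting it together: 2-bromo-5-ethyl-5-fluoro-1-iodooctane.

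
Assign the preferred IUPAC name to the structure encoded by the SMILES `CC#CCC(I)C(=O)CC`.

4-iodooct-6-yn-3-one

Counting along the main chain through the carbonyl and the multiple bond gives 8 carbons: the parent is octane.
The principal characteristic group is a ketone (C=O on an internal carbon), named with the suffix -one.
There is one C≡C triple bond, indicated by the ending -yne.
Choose the numbering such that numbering from this end puts the carbonyl group at C-3 rather than C-6.
That gives the carbonyl at C-3; the triple bond between C-6 and C-7; an iodo group at C-4.
The name is 4-iodooct-6-yn-3-one.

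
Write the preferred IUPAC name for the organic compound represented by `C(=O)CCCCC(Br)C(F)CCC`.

6-bromo-7-fluorodecanal

The longest carbon chain that includes the –CHO group has 10 carbons, so the parent hydride is decane.
The highest-priority functional group is an aldehyde (terminal –CHO), so the name ends in -al.
The numbering direction is chosen so that the aldehyde carbon is C-1 by definition.
This places a bromo group at C-6; a fluoro group at C-7.
Substituent prefixes are cited in alphabetical order (multiplying prefixes like di-/tri- are ignored for ordering).
The name is 6-bromo-7-fluorodecanal.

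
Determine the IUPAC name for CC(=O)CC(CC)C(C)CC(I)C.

4-ethyl-7-iodo-5-methyloctan-2-one

The longest chain bearing the carbonyl is 8 carbons long (octane).
The principal characteristic group is a ketone (C=O on an internal carbon), named with the suffix -one.
Choose the numbering such that numbering from this end puts the carbonyl group at C-2 rather than C-7.
That gives the carbonyl at C-2; an ethyl group at C-4; an iodo group at C-7; a methyl group at C-5.
The substituents are ordered alphabetically, ignoring any di-/tri- multipliers.
Assembling the pieces gives 4-ethyl-7-iodo-5-methyloctan-2-one.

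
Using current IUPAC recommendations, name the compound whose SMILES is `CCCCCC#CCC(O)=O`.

The longest chain bearing the –COOH group and the multiple bond is 9 carbons long (nonane).
The highest-priority functional group is a carboxylic acid (terminal –COOH), so the name ends in -oic acid.
A C≡C triple bond in the chain gives the infix -yne-.
Choose the numbering such that the carboxylic acid carbon is C-1 by definition.
This places the triple bond between C-3 and C-4.
Assembling the pieces gives non-3-ynoic acid.

non-3-ynoic acid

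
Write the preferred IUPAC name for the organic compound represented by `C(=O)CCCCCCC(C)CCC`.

The longest carbon chain that includes the –CHO group has 11 carbons, so the parent hydride is undecane.
An aldehyde (terminal –CHO) is the principal characteristic group, giving the suffix -al.
Choose the numbering such that the aldehyde carbon is C-1 by definition.
This places a methyl group at C-8.
Assembling the pieces gives 8-methylundecanal.

8-methylundecanal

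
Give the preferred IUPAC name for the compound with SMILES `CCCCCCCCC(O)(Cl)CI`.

The longest chain bearing the –OH group is 10 carbons long (decane).
An alcohol (–OH) is the principal characteristic group, giving the suffix -ol.
Choose the numbering such that numbering from this end puts the hydroxyl group at C-2 rather than C-9.
This places the hydroxyl at C-2; a chloro group at C-2; an iodo group at C-1.
Substituent prefixes are cited in alphabetical order (multiplying prefixes like di-/tri- are ignored for ordering).
Assembling the pieces gives 2-chloro-1-iododecan-2-ol.

2-chloro-1-iododecan-2-ol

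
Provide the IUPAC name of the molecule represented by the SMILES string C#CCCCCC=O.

hept-6-ynal

The longest carbon chain that includes the –CHO group and the multiple bond has 7 carbons, so the parent hydride is heptane.
The principal characteristic group is an aldehyde (terminal –CHO), named with the suffix -al.
A C≡C triple bond in the chain gives the infix -yne-.
Number the chain so that the aldehyde carbon is C-1 by definition.
With this numbering: the triple bond between C-6 and C-7.
The name is hept-6-ynal.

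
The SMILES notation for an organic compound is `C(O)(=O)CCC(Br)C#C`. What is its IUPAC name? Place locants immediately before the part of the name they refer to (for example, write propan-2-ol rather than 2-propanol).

Counting along the main chain through the –COOH group and the multiple bond gives 6 carbons: the parent is hexane.
The principal characteristic group is a carboxylic acid (terminal –COOH), named with the suffix -oic acid.
The chain contains a C≡C triple bond, so the unsaturation ending is -yne.
The numbering direction is chosen so that the carboxylic acid carbon is C-1 by definition.
With this numbering: the triple bond between C-5 and C-6; a bromo group at C-4.
Putting it together: 4-bromohex-5-ynoic acid.

4-bromohex-5-ynoic acid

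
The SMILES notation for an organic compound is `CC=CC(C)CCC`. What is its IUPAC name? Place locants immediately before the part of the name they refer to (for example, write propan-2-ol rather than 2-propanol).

The longest carbon chain that includes the multiple bond has 7 carbons, so the parent hydride is heptane.
The chain contains a C=C double bond, so the unsaturation ending is -ene.
Number the chain so that numbering from this end puts the double bond at C-2 rather than C-5.
With this numbering: the double bond between C-2 and C-3; a methyl group at C-4.
The name is 4-methylhept-2-ene.

4-methylhept-2-ene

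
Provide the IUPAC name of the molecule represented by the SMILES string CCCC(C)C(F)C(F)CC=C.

Counting along the main chain through the multiple bond gives 9 carbons: the parent is nonane.
There is one C=C double bond, indicated by the ending -ene.
Choose the numbering such that numbering from this end puts the double bond at C-1 rather than C-8.
With this numbering: the double bond between C-1 and C-2; fluoro groups at C-4 and C-5; a methyl group at C-6.
Substituent prefixes are cited in alphabetical order (multiplying prefixes like di-/tri- are ignored for ordering).
The name is 4,5-difluoro-6-methylnon-1-ene.

4,5-difluoro-6-methylnon-1-ene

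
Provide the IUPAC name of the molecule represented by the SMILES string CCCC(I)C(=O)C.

The longest chain bearing the carbonyl is 6 carbons long (hexane).
The highest-priority functional group is a ketone (C=O on an internal carbon), so the name ends in -one.
Number the chain so that numbering from this end puts the carbonyl group at C-2 rather than C-5.
With this numbering: the carbonyl at C-2; an iodo group at C-3.
Assembling the pieces gives 3-iodohexan-2-one.

3-iodohexan-2-one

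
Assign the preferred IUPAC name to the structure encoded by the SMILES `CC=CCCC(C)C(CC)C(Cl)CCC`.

8-chloro-7-ethyl-6-methylundec-2-ene

Counting along the main chain through the multiple bond gives 11 carbons: the parent is undecane.
The chain contains a C=C double bond, so the unsaturation ending is -ene.
Choose the numbering such that numbering from this end puts the double bond at C-2 rather than C-9.
That gives the double bond between C-2 and C-3; a chloro group at C-8; an ethyl group at C-7; a methyl group at C-6.
Substituent prefixes are cited in alphabetical order (multiplying prefixes like di-/tri- are ignored for ordering).
The name is 8-chloro-7-ethyl-6-methylundec-2-ene.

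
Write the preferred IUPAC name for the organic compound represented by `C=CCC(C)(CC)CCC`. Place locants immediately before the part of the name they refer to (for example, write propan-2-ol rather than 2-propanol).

Counting along the main chain through the multiple bond gives 7 carbons: the parent is heptane.
There is one C=C double bond, indicated by the ending -ene.
Number the chain so that numbering from this end puts the double bond at C-1 rather than C-6.
This places the double bond between C-1 and C-2; an ethyl group at C-4; a methyl group at C-4.
Prefixes are listed alphabetically: ethyl, methyl.
The name is 4-ethyl-4-methylhept-1-ene.

4-ethyl-4-methylhept-1-ene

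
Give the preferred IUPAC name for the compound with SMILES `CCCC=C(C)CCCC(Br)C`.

9-bromo-5-methyldec-4-ene

The longest chain bearing the multiple bond is 10 carbons long (decane).
There is one C=C double bond, indicated by the ending -ene.
Choose the numbering such that numbering from this end puts the double bond at C-4 rather than C-6.
That gives the double bond between C-4 and C-5; a bromo group at C-9; a methyl group at C-5.
Substituent prefixes are cited in alphabetical order (multiplying prefixes like di-/tri- are ignored for ordering).
Assembling the pieces gives 9-bromo-5-methyldec-4-ene.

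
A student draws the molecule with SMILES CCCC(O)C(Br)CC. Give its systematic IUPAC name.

The longest carbon chain that includes the –OH group has 7 carbons, so the parent hydride is heptane.
An alcohol (–OH) is the principal characteristic group, giving the suffix -ol.
Number the chain so that the substituent locant set {3} is lower than {5} at the first point of difference.
This places the hydroxyl at C-4; a bromo group at C-3.
Putting it together: 3-bromoheptan-4-ol.

3-bromoheptan-4-ol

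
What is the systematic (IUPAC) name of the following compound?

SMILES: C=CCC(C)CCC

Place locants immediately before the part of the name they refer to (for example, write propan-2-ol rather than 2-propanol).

4-methylhept-1-ene

The longest carbon chain that includes the multiple bond has 7 carbons, so the parent hydride is heptane.
There is one C=C double bond, indicated by the ending -ene.
Number the chain so that numbering from this end puts the double bond at C-1 rather than C-6.
This places the double bond between C-1 and C-2; a methyl group at C-4.
Putting it together: 4-methylhept-1-ene.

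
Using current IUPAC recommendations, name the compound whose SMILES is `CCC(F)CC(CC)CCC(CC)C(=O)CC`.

The longest carbon chain that includes the carbonyl has 11 carbons, so the parent hydride is undecane.
A ketone (C=O on an internal carbon) is the principal characteristic group, giving the suffix -one.
Choose the numbering such that numbering from this end puts the carbonyl group at C-3 rather than C-9.
That gives the carbonyl at C-3; ethyl groups at C-4 and C-7; a fluoro group at C-9.
Prefixes are listed alphabetically: ethyl, fluoro.
The name is 4,7-diethyl-9-fluoroundecan-3-one.

4,7-diethyl-9-fluoroundecan-3-one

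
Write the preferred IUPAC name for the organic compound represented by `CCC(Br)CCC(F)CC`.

3-bromo-6-fluorooctane

The longest carbon chain is 8 atoms: the parent is octane.
Choose the numbering such that the locant sets are identical either way, so the alphabetically earlier bromo substituent takes the lower locant (3 rather than 6).
This places a bromo group at C-3; a fluoro group at C-6.
Substituent prefixes are cited in alphabetical order (multiplying prefixes like di-/tri- are ignored for ordering).
Putting it together: 3-bromo-6-fluorooctane.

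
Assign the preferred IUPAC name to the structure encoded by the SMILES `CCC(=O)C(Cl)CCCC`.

4-chlorooctan-3-one

The longest chain bearing the carbonyl is 8 carbons long (octane).
A ketone (C=O on an internal carbon) is the principal characteristic group, giving the suffix -one.
Number the chain so that numbering from this end puts the carbonyl group at C-3 rather than C-6.
With this numbering: the carbonyl at C-3; a chloro group at C-4.
Putting it together: 4-chlorooctan-3-one.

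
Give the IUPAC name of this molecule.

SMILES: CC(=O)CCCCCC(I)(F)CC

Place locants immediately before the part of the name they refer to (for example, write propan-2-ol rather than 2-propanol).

8-fluoro-8-iododecan-2-one

The longest chain bearing the carbonyl is 10 carbons long (decane).
The principal characteristic group is a ketone (C=O on an internal carbon), named with the suffix -one.
Choose the numbering such that numbering from this end puts the carbonyl group at C-2 rather than C-9.
That gives the carbonyl at C-2; a fluoro group at C-8; an iodo group at C-8.
Prefixes are listed alphabetically: fluoro, iodo.
Assembling the pieces gives 8-fluoro-8-iododecan-2-one.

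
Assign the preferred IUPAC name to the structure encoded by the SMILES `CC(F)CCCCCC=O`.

7-fluorooctanal

The longest chain bearing the –CHO group is 8 carbons long (octane).
The principal characteristic group is an aldehyde (terminal –CHO), named with the suffix -al.
Number the chain so that the aldehyde carbon is C-1 by definition.
That gives a fluoro group at C-7.
The name is 7-fluorooctanal.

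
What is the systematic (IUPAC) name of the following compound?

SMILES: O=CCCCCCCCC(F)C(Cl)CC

The longest carbon chain that includes the –CHO group has 12 carbons, so the parent hydride is dodecane.
The highest-priority functional group is an aldehyde (terminal –CHO), so the name ends in -al.
The numbering direction is chosen so that the aldehyde carbon is C-1 by definition.
That gives a chloro group at C-10; a fluoro group at C-9.
The substituents are ordered alphabetically, ignoring any di-/tri- multipliers.
Assembling the pieces gives 10-chloro-9-fluorododecanal.

10-chloro-9-fluorododecanal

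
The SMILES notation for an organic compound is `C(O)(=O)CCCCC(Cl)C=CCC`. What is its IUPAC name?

The longest chain bearing the –COOH group and the multiple bond is 10 carbons long (decane).
The principal characteristic group is a carboxylic acid (terminal –COOH), named with the suffix -oic acid.
A C=C double bond in the chain gives the infix -ene-.
Number the chain so that the carboxylic acid carbon is C-1 by definition.
This places the double bond between C-7 and C-8; a chloro group at C-6.
Assembling the pieces gives 6-chlorodec-7-enoic acid.

6-chlorodec-7-enoic acid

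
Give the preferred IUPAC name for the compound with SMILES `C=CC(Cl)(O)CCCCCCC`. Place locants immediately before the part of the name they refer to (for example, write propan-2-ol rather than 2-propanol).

The longest carbon chain that includes the –OH group and the multiple bond has 10 carbons, so the parent hydride is decane.
An alcohol (–OH) is the principal characteristic group, giving the suffix -ol.
The chain contains a C=C double bond, so the unsaturation ending is -ene.
The numbering direction is chosen so that numbering from this end puts the hydroxyl group at C-3 rather than C-8.
With this numbering: the hydroxyl at C-3; the double bond between C-1 and C-2; a chloro group at C-3.
Putting it together: 3-chlorodec-1-en-3-ol.

3-chlorodec-1-en-3-ol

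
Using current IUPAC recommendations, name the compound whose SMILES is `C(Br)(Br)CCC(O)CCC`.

1,1-dibromoheptan-4-ol

Counting along the main chain through the –OH group gives 7 carbons: the parent is heptane.
The highest-priority functional group is an alcohol (–OH), so the name ends in -ol.
Number the chain so that the substituent locant set {1,1} is lower than {7,7} at the first point of difference.
That gives the hydroxyl at C-4; two bromo groups at C-1.
The name is 1,1-dibromoheptan-4-ol.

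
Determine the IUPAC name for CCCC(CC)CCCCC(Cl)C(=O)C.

The longest carbon chain that includes the carbonyl has 11 carbons, so the parent hydride is undecane.
The principal characteristic group is a ketone (C=O on an internal carbon), named with the suffix -one.
The numbering direction is chosen so that numbering from this end puts the carbonyl group at C-2 rather than C-10.
That gives the carbonyl at C-2; a chloro group at C-3; an ethyl group at C-8.
Substituent prefixes are cited in alphabetical order (multiplying prefixes like di-/tri- are ignored for ordering).
Putting it together: 3-chloro-8-ethylundecan-2-one.

3-chloro-8-ethylundecan-2-one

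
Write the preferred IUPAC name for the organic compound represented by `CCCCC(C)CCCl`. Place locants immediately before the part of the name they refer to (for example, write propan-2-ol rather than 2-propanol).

The longest continuous carbon chain has 7 atoms, so the parent hydride is heptane.
Choose the numbering such that the substituent locant set {1,3} is lower than {5,7} at the first point of difference.
With this numbering: a chloro group at C-1; a methyl group at C-3.
Prefixes are listed alphabetically: chloro, methyl.
The name is 1-chloro-3-methylheptane.

1-chloro-3-methylheptane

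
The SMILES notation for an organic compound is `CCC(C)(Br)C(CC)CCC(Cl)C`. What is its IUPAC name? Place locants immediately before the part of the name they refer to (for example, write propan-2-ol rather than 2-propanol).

6-bromo-2-chloro-5-ethyl-6-methyloctane

The parent chain contains 8 carbons (octane).
Choose the numbering such that the substituent locant set {2,5,6,6} is lower than {3,3,4,7} at the first point of difference.
That gives a bromo group at C-6; a chloro group at C-2; an ethyl group at C-5; a methyl group at C-6.
Substituent prefixes are cited in alphabetical order (multiplying prefixes like di-/tri- are ignored for ordering).
Putting it together: 6-bromo-2-chloro-5-ethyl-6-methyloctane.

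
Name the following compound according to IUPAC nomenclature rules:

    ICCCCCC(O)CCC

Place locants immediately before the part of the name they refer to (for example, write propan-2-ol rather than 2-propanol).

9-iodononan-4-ol

Counting along the main chain through the –OH group gives 9 carbons: the parent is nonane.
The principal characteristic group is an alcohol (–OH), named with the suffix -ol.
Choose the numbering such that numbering from this end puts the hydroxyl group at C-4 rather than C-6.
This places the hydroxyl at C-4; an iodo group at C-9.
Assembling the pieces gives 9-iodononan-4-ol.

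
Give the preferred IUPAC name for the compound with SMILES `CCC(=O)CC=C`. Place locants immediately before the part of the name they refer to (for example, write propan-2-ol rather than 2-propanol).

hex-5-en-3-one

Counting along the main chain through the carbonyl and the multiple bond gives 6 carbons: the parent is hexane.
A ketone (C=O on an internal carbon) is the principal characteristic group, giving the suffix -one.
There is one C=C double bond, indicated by the ending -ene.
Number the chain so that numbering from this end puts the carbonyl group at C-3 rather than C-4.
With this numbering: the carbonyl at C-3; the double bond between C-5 and C-6.
The name is hex-5-en-3-one.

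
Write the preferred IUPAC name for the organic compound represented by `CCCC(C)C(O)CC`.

The longest carbon chain that includes the –OH group has 7 carbons, so the parent hydride is heptane.
The principal characteristic group is an alcohol (–OH), named with the suffix -ol.
The numbering direction is chosen so that numbering from this end puts the hydroxyl group at C-3 rather than C-5.
That gives the hydroxyl at C-3; a methyl group at C-4.
The name is 4-methylheptan-3-ol.

4-methylheptan-3-ol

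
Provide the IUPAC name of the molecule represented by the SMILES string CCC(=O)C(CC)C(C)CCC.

Counting along the main chain through the carbonyl gives 8 carbons: the parent is octane.
A ketone (C=O on an internal carbon) is the principal characteristic group, giving the suffix -one.
Number the chain so that numbering from this end puts the carbonyl group at C-3 rather than C-6.
This places the carbonyl at C-3; an ethyl group at C-4; a methyl group at C-5.
The substituents are ordered alphabetically, ignoring any di-/tri- multipliers.
The name is 4-ethyl-5-methyloctan-3-one.

4-ethyl-5-methyloctan-3-one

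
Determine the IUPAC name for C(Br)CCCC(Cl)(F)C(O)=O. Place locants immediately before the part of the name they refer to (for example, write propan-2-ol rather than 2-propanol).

6-bromo-2-chloro-2-fluorohexanoic acid

The longest chain bearing the –COOH group is 6 carbons long (hexane).
A carboxylic acid (terminal –COOH) is the principal characteristic group, giving the suffix -oic acid.
Number the chain so that the carboxylic acid carbon is C-1 by definition.
With this numbering: a bromo group at C-6; a chloro group at C-2; a fluoro group at C-2.
Substituent prefixes are cited in alphabetical order (multiplying prefixes like di-/tri- are ignored for ordering).
Assembling the pieces gives 6-bromo-2-chloro-2-fluorohexanoic acid.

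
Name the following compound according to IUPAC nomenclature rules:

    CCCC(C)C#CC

The longest carbon chain that includes the multiple bond has 7 carbons, so the parent hydride is heptane.
The chain contains a C≡C triple bond, so the unsaturation ending is -yne.
The numbering direction is chosen so that numbering from this end puts the triple bond at C-2 rather than C-5.
With this numbering: the triple bond between C-2 and C-3; a methyl group at C-4.
Assembling the pieces gives 4-methylhept-2-yne.

4-methylhept-2-yne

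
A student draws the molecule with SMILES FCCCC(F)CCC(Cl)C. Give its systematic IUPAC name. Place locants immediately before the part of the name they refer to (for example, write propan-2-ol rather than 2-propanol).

7-chloro-1,4-difluorooctane

The longest carbon chain is 8 atoms: the parent is octane.
Number the chain so that the substituent locant set {1,4,7} is lower than {2,5,8} at the first point of difference.
With this numbering: a chloro group at C-7; fluoro groups at C-1 and C-4.
Substituent prefixes are cited in alphabetical order (multiplying prefixes like di-/tri- are ignored for ordering).
Putting it together: 7-chloro-1,4-difluorooctane.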